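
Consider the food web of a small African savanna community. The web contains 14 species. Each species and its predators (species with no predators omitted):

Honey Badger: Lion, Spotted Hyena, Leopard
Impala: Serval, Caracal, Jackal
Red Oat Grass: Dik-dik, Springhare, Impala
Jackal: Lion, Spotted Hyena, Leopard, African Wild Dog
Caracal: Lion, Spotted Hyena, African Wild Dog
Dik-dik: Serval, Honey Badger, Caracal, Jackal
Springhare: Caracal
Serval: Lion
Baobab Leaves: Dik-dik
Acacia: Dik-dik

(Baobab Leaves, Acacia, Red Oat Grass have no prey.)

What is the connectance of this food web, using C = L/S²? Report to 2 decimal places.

C = 0.12

The web has S = 14 species and L = 24 feeding links.
C = L / S² = 24 / 196 = 0.1224 ≈ 0.12.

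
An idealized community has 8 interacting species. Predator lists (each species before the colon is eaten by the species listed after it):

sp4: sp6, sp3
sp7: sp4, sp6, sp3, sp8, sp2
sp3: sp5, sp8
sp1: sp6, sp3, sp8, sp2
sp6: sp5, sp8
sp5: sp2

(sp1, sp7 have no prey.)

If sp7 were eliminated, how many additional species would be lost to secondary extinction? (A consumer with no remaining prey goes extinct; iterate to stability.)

1

Remove sp7.
Round 1: sp4 (all prey gone) → extinct.
No further losses. Total secondary extinctions: 1.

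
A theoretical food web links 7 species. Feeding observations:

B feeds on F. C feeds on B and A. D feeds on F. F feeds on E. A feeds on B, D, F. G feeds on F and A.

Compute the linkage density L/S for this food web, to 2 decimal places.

L/S = 1.43

There are L = 10 links among S = 7 species.
L/S = 10/7 = 1.4286 ≈ 1.43.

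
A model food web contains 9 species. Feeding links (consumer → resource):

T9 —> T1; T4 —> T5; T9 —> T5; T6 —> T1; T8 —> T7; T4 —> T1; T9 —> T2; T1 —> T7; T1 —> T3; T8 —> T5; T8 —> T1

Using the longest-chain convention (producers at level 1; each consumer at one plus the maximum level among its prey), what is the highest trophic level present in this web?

3

Producers (level 1): T7, T5, T2, T3.
T7 → T1 → T6 gives T6 level 3.
No species has a prey at level 3, so no species reaches level 4.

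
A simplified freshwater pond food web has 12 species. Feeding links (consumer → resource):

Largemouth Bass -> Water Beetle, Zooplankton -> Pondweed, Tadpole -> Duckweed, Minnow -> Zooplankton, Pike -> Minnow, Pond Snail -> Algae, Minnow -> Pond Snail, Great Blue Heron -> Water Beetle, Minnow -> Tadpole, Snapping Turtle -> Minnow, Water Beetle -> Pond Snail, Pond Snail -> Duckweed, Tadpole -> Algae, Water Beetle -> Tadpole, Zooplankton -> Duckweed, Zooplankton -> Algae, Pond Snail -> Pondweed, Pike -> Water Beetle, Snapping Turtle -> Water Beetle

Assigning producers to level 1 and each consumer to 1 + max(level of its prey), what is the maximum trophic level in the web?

4

Producers (level 1): Pondweed, Duckweed, Algae.
Pondweed → Pond Snail → Water Beetle → Snapping Turtle gives Snapping Turtle level 4.
No species has a prey at level 4, so no species reaches level 5.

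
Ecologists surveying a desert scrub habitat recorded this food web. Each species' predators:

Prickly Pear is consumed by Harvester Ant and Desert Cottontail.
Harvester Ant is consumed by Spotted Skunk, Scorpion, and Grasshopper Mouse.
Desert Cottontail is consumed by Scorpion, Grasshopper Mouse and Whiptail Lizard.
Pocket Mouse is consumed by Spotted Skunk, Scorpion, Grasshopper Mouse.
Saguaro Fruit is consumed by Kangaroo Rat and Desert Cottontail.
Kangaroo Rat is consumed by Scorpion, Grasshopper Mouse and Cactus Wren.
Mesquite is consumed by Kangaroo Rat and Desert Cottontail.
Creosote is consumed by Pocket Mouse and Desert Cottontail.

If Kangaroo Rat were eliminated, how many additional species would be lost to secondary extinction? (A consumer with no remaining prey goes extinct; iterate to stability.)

Remove Kangaroo Rat.
Round 1: Cactus Wren (all prey gone) → extinct.
No further losses. Total secondary extinctions: 1.

1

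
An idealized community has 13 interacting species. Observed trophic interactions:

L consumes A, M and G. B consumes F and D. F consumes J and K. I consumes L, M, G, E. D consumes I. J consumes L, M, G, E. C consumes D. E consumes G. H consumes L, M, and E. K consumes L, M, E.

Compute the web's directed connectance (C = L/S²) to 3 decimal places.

The web has S = 13 species and L = 24 feeding links.
C = L / S² = 24 / 169 = 0.1420 ≈ 0.142.

C = 0.142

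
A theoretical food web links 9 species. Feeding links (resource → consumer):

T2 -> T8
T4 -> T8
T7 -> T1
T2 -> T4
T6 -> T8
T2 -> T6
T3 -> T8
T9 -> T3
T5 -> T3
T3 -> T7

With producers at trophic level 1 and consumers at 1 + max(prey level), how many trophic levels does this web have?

Producers (level 1): T5, T9, T2.
T5 → T3 → T7 → T1 gives T1 level 4.
No species has a prey at level 4, so no species reaches level 5.

4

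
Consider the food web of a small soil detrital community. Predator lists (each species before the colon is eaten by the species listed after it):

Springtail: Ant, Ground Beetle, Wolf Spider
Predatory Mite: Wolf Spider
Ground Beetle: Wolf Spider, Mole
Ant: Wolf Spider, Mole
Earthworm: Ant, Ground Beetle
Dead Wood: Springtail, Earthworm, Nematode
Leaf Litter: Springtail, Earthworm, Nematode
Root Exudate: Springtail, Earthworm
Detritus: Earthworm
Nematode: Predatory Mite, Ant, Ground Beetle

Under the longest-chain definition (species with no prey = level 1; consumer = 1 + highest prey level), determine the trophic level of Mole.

Trophic level 4

Root Exudate has no prey (basal) → level 1.
Springtail eats Root Exudate (level 1); other prey at levels: Leaf Litter 1, Dead Wood 1 → level 2.
Ant eats Springtail (level 2); other prey at levels: Earthworm 2, Nematode 2 → level 3.
Mole eats Ant (level 3); other prey at levels: Ground Beetle 3 → level 4.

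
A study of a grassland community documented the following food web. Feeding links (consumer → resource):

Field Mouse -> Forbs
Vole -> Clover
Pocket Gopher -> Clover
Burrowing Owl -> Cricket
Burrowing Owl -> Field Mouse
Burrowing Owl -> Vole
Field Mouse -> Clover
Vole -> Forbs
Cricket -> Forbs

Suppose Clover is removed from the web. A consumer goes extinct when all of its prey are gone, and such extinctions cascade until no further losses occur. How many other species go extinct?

Remove Clover.
Round 1: Pocket Gopher (all prey gone) → extinct.
No further losses. Total secondary extinctions: 1.

1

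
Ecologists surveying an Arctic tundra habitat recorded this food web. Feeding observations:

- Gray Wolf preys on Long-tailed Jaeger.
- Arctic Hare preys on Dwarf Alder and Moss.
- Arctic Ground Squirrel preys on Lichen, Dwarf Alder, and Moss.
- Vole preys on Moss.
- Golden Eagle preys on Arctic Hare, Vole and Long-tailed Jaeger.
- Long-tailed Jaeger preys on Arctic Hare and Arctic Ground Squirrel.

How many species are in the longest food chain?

4 species

One longest chain: Lichen → Arctic Ground Squirrel → Long-tailed Jaeger → Gray Wolf.
It has 4 species and 3 links.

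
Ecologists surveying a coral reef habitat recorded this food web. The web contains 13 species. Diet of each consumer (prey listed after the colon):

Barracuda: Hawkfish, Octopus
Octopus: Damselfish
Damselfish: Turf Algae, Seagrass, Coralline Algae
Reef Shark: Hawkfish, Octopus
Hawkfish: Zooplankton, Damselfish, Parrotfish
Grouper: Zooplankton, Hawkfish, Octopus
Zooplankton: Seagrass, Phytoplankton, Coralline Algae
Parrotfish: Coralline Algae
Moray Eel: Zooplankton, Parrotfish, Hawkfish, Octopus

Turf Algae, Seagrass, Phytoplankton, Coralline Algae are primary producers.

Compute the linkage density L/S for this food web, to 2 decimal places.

L/S = 1.69

There are L = 22 links among S = 13 species.
L/S = 22/13 = 1.6923 ≈ 1.69.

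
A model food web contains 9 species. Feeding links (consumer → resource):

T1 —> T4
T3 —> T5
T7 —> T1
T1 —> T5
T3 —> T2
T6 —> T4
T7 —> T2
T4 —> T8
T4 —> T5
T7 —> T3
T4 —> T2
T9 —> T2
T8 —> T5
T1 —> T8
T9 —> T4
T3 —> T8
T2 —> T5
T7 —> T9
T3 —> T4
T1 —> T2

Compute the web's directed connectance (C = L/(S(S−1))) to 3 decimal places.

The web has S = 9 species and L = 20 feeding links.
C = L / (S(S−1)) = 20 / 72 = 0.2778 ≈ 0.278.

C = 0.278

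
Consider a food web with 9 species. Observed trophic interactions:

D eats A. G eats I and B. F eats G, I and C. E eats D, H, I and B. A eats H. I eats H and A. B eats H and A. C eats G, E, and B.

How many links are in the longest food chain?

One longest chain: H → A → I → E → C → F.
It has 6 species and 5 links.

5 links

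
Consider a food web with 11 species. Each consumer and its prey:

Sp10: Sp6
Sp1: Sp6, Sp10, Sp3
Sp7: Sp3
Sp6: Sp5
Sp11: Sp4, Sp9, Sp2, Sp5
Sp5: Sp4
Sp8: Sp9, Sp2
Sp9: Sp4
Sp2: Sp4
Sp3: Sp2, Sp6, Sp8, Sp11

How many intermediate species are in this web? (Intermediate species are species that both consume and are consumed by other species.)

Intermediate species (has both prey and predators): Sp9, Sp2, Sp5, Sp6, Sp8, Sp11, Sp10, Sp3.
Count: 8.

8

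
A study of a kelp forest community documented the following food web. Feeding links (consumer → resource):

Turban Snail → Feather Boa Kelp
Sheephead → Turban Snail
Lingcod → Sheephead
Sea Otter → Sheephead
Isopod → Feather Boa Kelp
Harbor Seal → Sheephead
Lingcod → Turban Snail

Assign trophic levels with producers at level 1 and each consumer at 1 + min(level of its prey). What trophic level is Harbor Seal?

Trophic level 4

Feather Boa Kelp is a producer → level 1.
Turban Snail eats Feather Boa Kelp → level 2.
Sheephead eats Turban Snail → level 3.
Harbor Seal eats Sheephead → level 4.
No prey of Harbor Seal is below level 3, so 4 is the minimum.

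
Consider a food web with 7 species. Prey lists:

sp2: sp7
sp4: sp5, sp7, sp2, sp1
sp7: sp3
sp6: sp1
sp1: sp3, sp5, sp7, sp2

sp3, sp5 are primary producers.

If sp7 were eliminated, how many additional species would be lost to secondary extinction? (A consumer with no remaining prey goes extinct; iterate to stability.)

1

Remove sp7.
Round 1: sp2 (all prey gone) → extinct.
No further losses. Total secondary extinctions: 1.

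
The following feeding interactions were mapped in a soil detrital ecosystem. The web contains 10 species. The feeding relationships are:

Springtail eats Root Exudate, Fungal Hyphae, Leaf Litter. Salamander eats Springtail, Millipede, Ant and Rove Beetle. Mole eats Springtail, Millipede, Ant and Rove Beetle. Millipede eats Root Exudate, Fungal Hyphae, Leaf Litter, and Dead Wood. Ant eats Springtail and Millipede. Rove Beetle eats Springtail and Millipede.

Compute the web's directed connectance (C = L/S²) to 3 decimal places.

C = 0.190

The web has S = 10 species and L = 19 feeding links.
C = L / S² = 19 / 100 = 0.1900 ≈ 0.190.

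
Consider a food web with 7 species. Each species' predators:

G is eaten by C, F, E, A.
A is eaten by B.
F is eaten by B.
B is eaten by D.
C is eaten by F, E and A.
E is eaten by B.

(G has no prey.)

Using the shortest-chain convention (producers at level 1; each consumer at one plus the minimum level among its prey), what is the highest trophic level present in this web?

4

Producers (level 1): G.
Following each consumer down to its lowest-level prey: G → F → B → D (levels 1 through 4).
All prey of D (B 3) are at level 3 or above, so D is at level 1 + 3 = 4.
Every consumer has at least one prey at level 3 or below, so none exceeds level 4.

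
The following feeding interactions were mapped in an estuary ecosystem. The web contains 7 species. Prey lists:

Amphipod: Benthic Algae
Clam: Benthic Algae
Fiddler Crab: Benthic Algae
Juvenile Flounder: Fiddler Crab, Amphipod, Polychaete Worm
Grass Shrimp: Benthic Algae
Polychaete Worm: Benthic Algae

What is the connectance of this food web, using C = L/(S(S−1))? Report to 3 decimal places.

The web has S = 7 species and L = 8 feeding links.
C = L / (S(S−1)) = 8 / 42 = 0.1905 ≈ 0.190.

C = 0.190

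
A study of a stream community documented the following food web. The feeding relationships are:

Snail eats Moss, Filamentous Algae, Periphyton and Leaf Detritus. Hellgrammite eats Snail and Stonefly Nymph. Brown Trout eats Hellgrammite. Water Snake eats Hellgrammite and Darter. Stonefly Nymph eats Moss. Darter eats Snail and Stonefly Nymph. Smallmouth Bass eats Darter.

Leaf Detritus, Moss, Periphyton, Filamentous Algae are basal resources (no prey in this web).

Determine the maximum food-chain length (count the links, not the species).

3 links

One longest chain: Leaf Detritus → Snail → Darter → Smallmouth Bass.
It has 4 species and 3 links.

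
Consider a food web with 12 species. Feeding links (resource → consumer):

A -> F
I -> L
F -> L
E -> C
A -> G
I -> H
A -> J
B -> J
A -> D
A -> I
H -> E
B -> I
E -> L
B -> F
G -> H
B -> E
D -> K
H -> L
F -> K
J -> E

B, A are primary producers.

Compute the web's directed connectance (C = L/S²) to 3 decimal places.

The web has S = 12 species and L = 20 feeding links.
C = L / S² = 20 / 144 = 0.1389 ≈ 0.139.

C = 0.139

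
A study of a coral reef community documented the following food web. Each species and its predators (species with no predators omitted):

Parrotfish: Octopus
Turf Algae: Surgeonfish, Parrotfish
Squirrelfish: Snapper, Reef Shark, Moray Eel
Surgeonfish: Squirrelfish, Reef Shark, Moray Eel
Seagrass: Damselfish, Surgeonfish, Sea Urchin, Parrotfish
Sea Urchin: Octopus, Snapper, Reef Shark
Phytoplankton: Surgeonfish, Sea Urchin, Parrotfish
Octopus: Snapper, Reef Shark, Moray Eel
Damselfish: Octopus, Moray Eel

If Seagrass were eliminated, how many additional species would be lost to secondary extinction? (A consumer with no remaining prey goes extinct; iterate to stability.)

1

Remove Seagrass.
Round 1: Damselfish (all prey gone) → extinct.
No further losses. Total secondary extinctions: 1.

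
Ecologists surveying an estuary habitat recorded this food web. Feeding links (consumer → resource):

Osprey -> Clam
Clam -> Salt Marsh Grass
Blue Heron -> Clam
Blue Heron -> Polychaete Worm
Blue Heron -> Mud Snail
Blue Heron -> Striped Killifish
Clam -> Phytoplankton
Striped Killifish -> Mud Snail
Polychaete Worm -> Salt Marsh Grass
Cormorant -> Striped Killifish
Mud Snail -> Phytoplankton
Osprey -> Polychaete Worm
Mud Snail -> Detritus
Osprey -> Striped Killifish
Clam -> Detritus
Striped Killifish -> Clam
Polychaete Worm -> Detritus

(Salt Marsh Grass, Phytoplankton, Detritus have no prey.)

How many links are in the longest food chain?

3 links

One longest chain: Phytoplankton → Mud Snail → Striped Killifish → Cormorant.
It has 4 species and 3 links.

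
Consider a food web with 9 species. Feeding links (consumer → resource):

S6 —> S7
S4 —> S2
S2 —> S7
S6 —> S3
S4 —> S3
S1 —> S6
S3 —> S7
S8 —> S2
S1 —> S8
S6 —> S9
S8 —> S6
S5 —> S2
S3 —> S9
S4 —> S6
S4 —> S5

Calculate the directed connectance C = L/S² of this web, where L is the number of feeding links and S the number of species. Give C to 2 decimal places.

The web has S = 9 species and L = 15 feeding links.
C = L / S² = 15 / 81 = 0.1852 ≈ 0.19.

C = 0.19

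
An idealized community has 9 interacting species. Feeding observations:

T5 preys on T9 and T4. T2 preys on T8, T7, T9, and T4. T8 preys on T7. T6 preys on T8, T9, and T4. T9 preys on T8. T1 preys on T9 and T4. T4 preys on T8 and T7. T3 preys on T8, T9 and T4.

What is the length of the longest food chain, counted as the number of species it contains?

4 species

One longest chain: T7 → T8 → T4 → T2.
It has 4 species and 3 links.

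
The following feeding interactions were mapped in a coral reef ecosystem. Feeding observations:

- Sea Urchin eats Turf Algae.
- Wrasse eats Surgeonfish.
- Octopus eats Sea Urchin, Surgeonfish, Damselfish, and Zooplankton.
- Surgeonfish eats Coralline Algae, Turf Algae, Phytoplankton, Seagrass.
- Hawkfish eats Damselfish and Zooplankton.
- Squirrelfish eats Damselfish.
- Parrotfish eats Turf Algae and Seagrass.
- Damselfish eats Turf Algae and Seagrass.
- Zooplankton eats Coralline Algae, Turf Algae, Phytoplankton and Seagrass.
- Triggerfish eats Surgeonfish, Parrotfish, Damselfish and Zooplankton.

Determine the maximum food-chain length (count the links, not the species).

2 links

One longest chain: Seagrass → Damselfish → Squirrelfish.
It has 3 species and 2 links.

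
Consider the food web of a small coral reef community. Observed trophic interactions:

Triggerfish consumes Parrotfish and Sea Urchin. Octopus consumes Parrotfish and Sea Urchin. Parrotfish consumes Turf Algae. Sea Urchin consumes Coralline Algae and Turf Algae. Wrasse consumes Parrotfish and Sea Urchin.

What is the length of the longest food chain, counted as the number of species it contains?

3 species

One longest chain: Coralline Algae → Sea Urchin → Octopus.
It has 3 species and 2 links.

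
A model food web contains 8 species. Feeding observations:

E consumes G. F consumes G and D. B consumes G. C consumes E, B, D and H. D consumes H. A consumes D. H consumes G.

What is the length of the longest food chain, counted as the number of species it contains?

4 species

One longest chain: G → H → D → F.
It has 4 species and 3 links.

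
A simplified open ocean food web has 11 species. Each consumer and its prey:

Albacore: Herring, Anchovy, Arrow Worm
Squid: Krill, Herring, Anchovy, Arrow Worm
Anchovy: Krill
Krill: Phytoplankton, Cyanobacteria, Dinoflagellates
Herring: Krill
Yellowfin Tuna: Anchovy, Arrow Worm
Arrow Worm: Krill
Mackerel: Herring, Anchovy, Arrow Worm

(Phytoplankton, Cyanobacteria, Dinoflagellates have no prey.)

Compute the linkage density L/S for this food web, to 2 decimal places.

There are L = 18 links among S = 11 species.
L/S = 18/11 = 1.6364 ≈ 1.64.

L/S = 1.64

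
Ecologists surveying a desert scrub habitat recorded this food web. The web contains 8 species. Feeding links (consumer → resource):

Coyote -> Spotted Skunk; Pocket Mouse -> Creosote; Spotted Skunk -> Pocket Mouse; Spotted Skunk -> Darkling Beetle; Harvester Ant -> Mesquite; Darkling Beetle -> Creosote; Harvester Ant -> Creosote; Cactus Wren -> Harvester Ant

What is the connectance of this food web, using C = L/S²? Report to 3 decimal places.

C = 0.125

The web has S = 8 species and L = 8 feeding links.
C = L / S² = 8 / 64 = 0.1250 ≈ 0.125.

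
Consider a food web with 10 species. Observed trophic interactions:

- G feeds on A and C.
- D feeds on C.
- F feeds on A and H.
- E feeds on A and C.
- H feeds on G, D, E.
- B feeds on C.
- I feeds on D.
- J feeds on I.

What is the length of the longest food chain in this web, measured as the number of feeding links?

3 links

One longest chain: C → D → I → J.
It has 4 species and 3 links.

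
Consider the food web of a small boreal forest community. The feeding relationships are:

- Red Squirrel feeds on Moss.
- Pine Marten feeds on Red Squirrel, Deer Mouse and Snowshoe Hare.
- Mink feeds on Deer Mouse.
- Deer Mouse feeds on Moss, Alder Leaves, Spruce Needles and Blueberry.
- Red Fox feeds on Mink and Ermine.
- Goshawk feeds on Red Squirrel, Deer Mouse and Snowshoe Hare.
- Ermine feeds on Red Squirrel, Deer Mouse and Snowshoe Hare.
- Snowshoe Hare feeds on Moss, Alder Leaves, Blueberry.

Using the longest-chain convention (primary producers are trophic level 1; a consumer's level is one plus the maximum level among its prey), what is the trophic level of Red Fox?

Moss is a producer → level 1.
Deer Mouse eats Moss (level 1); other prey at levels: Blueberry 1, Alder Leaves 1, Spruce Needles 1 → level 2.
Mink eats Deer Mouse → level 3.
Red Fox eats Mink (level 3); other prey at levels: Ermine 3 → level 4.

Trophic level 4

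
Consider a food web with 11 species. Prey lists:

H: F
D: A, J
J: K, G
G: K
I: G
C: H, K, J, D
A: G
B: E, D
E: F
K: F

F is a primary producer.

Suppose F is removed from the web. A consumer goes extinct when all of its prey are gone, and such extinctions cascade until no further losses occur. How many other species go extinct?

10

Remove F.
Round 1: H (all prey gone), E (all prey gone), K (all prey gone) → extinct.
Round 2: G (all prey gone) → extinct.
Round 3: A (all prey gone), I (all prey gone), J (all prey gone) → extinct.
Round 4: D (all prey gone) → extinct.
Round 5: B (all prey gone), C (all prey gone) → extinct.
No further losses. Total secondary extinctions: 10.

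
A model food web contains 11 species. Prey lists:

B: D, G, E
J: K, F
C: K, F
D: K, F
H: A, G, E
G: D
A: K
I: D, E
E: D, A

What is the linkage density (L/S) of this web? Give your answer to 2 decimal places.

There are L = 18 links among S = 11 species.
L/S = 18/11 = 1.6364 ≈ 1.64.

L/S = 1.64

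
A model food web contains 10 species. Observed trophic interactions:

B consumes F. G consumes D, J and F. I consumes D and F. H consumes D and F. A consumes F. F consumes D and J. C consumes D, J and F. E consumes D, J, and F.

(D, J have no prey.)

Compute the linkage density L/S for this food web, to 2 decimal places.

There are L = 17 links among S = 10 species.
L/S = 17/10 = 1.7000 ≈ 1.70.

L/S = 1.70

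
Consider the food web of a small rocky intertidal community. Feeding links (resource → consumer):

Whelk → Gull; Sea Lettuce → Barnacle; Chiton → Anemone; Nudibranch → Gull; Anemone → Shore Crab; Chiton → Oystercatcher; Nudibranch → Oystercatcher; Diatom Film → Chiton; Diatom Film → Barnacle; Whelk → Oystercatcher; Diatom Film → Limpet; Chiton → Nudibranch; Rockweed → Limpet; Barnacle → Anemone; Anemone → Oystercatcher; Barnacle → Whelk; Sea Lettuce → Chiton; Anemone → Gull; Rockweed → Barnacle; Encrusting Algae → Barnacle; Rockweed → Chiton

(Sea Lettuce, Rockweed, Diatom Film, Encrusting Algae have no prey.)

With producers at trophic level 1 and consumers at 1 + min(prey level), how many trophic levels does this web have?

4

Producers (level 1): Sea Lettuce, Rockweed, Diatom Film, Encrusting Algae.
Following each consumer down to its lowest-level prey: Sea Lettuce → Barnacle → Anemone → Shore Crab (levels 1 through 4).
All prey of Shore Crab (Anemone 3) are at level 3 or above, so Shore Crab is at level 1 + 3 = 4.
Every consumer has at least one prey at level 3 or below, so none exceeds level 4.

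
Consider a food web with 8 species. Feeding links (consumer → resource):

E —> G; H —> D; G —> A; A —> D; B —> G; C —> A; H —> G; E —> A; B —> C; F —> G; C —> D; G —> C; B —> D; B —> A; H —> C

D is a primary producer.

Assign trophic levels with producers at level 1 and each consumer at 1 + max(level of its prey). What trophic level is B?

Trophic level 5

D is a producer → level 1.
A eats D → level 2.
C eats A (level 2); other prey at levels: D 1 → level 3.
G eats C (level 3); other prey at levels: A 2 → level 4.
B eats G (level 4); other prey at levels: D 1, A 2, C 3 → level 5.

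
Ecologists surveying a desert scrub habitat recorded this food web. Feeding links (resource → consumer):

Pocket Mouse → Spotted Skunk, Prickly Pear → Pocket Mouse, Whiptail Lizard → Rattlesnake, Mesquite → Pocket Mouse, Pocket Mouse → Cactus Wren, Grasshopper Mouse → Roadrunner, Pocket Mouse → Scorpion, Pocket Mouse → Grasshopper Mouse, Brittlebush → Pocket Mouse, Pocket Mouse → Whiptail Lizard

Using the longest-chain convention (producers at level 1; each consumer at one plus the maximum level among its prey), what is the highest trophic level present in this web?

Producers (level 1): Prickly Pear, Mesquite, Brittlebush.
Prickly Pear → Pocket Mouse → Grasshopper Mouse → Roadrunner gives Roadrunner level 4.
No species has a prey at level 4, so no species reaches level 5.

4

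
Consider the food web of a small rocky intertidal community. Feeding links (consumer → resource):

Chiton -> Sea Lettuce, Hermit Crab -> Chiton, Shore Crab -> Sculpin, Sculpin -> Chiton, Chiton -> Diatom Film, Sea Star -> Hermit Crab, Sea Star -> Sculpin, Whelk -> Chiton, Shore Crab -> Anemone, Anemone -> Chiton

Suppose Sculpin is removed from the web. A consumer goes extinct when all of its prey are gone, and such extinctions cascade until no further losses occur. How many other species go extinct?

0

Remove Sculpin.
Every predator of it retains at least one other prey: Sea Star still has Hermit Crab; Shore Crab still has Anemone.
No consumer loses all prey, so no secondary extinctions occur.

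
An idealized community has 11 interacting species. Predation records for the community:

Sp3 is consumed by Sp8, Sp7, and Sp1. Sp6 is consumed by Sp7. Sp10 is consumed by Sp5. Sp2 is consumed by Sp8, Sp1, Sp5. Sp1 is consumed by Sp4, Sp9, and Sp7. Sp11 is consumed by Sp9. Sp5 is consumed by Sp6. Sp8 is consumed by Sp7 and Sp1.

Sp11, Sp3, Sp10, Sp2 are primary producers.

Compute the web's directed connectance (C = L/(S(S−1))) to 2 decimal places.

C = 0.14

The web has S = 11 species and L = 15 feeding links.
C = L / (S(S−1)) = 15 / 110 = 0.1364 ≈ 0.14.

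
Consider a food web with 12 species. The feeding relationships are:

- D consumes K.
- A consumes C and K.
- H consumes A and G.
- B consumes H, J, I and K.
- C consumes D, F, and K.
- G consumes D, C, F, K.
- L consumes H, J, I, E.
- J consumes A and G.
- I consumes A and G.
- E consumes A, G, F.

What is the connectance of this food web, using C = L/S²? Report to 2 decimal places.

The web has S = 12 species and L = 27 feeding links.
C = L / S² = 27 / 144 = 0.1875 ≈ 0.19.

C = 0.19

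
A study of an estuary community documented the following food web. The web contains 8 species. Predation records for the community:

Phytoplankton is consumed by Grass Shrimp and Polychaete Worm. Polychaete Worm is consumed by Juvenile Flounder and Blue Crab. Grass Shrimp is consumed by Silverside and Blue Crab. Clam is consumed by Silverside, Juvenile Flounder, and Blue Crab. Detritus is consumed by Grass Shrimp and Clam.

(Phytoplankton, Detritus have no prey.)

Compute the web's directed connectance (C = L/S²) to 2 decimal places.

C = 0.17

The web has S = 8 species and L = 11 feeding links.
C = L / S² = 11 / 64 = 0.1719 ≈ 0.17.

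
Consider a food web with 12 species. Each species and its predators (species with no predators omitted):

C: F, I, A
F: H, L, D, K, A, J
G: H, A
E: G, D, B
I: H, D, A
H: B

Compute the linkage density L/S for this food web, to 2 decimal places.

There are L = 18 links among S = 12 species.
L/S = 18/12 = 1.5000 ≈ 1.50.

L/S = 1.50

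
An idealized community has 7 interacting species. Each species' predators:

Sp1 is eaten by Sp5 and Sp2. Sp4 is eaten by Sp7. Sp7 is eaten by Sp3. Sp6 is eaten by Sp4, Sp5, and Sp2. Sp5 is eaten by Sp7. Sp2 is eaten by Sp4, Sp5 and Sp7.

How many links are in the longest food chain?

4 links

One longest chain: Sp6 → Sp2 → Sp4 → Sp7 → Sp3.
It has 5 species and 4 links.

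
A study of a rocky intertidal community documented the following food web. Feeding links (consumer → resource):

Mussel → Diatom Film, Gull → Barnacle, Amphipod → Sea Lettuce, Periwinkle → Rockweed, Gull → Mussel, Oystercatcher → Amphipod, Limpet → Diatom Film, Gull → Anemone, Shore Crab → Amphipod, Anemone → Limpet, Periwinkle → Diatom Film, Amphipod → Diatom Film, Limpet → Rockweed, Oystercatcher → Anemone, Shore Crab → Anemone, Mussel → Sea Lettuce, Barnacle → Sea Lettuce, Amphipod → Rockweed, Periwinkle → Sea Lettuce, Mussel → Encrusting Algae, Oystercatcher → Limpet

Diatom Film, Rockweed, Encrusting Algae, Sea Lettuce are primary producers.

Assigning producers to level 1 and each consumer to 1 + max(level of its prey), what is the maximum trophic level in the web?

Producers (level 1): Diatom Film, Rockweed, Encrusting Algae, Sea Lettuce.
Diatom Film → Limpet → Anemone → Oystercatcher gives Oystercatcher level 4.
No species has a prey at level 4, so no species reaches level 5.

4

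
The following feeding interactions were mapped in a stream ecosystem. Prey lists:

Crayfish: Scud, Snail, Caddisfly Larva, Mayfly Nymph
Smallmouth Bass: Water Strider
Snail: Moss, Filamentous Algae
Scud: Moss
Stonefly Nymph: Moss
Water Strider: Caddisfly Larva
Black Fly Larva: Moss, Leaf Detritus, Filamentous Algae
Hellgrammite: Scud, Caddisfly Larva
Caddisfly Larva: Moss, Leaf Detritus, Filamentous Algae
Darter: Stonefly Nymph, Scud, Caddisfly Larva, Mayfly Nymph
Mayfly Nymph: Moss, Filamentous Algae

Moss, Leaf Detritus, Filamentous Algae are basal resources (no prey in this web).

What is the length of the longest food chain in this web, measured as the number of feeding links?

One longest chain: Moss → Caddisfly Larva → Water Strider → Smallmouth Bass.
It has 4 species and 3 links.

3 links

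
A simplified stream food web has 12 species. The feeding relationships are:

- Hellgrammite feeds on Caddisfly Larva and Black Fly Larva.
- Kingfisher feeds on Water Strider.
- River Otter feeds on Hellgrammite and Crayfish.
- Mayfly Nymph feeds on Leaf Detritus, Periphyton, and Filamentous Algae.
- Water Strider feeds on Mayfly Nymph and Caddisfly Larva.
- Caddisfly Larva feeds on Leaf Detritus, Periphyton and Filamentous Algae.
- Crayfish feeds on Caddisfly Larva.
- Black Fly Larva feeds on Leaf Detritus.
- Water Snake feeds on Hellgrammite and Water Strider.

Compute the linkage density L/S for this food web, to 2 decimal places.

L/S = 1.42

There are L = 17 links among S = 12 species.
L/S = 17/12 = 1.4167 ≈ 1.42.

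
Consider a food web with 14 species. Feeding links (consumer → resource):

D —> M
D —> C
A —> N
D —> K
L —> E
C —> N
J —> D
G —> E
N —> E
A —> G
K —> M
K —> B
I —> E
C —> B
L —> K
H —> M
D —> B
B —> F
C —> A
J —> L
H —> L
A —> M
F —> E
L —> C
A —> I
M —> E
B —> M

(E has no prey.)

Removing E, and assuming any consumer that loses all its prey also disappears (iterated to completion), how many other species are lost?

Remove E.
Round 1: M (all prey gone), G (all prey gone), N (all prey gone), F (all prey gone), I (all prey gone) → extinct.
Round 2: A (all prey gone), B (all prey gone) → extinct.
Round 3: K (all prey gone), C (all prey gone) → extinct.
Round 4: D (all prey gone), L (all prey gone) → extinct.
Round 5: J (all prey gone), H (all prey gone) → extinct.
No further losses. Total secondary extinctions: 13.

13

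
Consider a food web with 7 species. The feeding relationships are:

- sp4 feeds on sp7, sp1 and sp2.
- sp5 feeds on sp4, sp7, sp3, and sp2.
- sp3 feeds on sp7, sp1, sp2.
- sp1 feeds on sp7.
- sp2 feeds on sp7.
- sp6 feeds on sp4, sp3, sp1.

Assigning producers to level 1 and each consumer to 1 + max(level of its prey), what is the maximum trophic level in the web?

4

Producers (level 1): sp7.
sp7 → sp1 → sp4 → sp6 gives sp6 level 4.
No species has a prey at level 4, so no species reaches level 5.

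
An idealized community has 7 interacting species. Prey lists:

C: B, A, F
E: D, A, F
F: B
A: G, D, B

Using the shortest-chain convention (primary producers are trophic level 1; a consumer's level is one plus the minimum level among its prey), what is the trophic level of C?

B is a producer → level 1.
C eats B → level 2.

Trophic level 2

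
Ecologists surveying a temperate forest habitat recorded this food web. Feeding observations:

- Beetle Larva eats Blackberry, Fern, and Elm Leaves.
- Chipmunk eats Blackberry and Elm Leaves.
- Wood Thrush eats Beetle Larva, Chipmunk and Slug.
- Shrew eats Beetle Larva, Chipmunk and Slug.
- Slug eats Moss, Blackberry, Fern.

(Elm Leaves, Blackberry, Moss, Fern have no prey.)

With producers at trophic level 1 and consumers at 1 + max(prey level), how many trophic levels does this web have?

3

Producers (level 1): Elm Leaves, Blackberry, Moss, Fern.
Blackberry → Slug → Shrew gives Shrew level 3.
No species has a prey at level 3, so no species reaches level 4.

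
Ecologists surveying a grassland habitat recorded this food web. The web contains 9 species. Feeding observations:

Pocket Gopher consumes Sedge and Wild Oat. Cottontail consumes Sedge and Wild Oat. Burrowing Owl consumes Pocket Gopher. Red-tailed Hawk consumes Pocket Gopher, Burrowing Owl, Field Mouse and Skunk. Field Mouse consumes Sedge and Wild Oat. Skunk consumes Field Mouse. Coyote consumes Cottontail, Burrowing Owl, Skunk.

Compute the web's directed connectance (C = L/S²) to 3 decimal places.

The web has S = 9 species and L = 15 feeding links.
C = L / S² = 15 / 81 = 0.1852 ≈ 0.185.

C = 0.185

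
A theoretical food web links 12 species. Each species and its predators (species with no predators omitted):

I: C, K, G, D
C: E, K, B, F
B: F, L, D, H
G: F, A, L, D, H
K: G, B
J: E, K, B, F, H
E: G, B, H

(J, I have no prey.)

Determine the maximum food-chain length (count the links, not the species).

One longest chain: I → C → E → G → F.
It has 5 species and 4 links.

4 links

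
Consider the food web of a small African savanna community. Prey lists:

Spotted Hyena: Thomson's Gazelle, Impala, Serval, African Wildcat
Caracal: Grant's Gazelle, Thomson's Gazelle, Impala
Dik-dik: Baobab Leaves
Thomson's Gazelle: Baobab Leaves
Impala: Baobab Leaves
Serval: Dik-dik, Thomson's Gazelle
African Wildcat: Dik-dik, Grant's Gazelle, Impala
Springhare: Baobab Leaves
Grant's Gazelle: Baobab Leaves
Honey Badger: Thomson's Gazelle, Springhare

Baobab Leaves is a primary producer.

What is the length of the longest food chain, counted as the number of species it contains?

One longest chain: Baobab Leaves → Dik-dik → African Wildcat → Spotted Hyena.
It has 4 species and 3 links.

4 species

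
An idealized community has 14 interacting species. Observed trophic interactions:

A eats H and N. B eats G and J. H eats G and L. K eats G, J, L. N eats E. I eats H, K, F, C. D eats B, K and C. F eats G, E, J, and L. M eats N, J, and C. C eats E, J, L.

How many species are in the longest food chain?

3 species

One longest chain: J → F → I.
It has 3 species and 2 links.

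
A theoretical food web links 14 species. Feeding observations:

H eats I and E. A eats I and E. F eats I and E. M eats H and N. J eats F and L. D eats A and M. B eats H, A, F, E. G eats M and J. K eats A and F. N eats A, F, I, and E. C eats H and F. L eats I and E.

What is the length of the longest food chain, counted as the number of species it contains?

5 species

One longest chain: E → F → N → M → G.
It has 5 species and 4 links.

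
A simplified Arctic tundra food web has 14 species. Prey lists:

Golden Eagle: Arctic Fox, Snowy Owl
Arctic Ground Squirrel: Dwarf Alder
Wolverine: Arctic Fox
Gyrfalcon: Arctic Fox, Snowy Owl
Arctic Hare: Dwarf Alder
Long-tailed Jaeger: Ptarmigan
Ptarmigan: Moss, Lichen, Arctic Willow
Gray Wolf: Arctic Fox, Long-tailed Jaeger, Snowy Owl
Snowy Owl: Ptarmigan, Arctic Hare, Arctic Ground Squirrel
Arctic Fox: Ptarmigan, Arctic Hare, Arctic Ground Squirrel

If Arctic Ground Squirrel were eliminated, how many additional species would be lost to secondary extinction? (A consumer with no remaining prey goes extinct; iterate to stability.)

0

Remove Arctic Ground Squirrel.
Every predator of it retains at least one other prey: Arctic Fox still has Ptarmigan, Arctic Hare; Snowy Owl still has Ptarmigan, Arctic Hare.
No consumer loses all prey, so no secondary extinctions occur.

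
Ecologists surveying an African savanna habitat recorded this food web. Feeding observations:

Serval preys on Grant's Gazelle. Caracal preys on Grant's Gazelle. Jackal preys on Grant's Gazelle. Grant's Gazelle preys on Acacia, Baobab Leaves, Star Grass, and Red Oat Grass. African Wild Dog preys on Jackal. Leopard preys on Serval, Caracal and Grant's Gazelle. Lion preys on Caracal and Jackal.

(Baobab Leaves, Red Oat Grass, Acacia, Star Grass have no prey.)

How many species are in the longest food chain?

One longest chain: Baobab Leaves → Grant's Gazelle → Jackal → African Wild Dog.
It has 4 species and 3 links.

4 species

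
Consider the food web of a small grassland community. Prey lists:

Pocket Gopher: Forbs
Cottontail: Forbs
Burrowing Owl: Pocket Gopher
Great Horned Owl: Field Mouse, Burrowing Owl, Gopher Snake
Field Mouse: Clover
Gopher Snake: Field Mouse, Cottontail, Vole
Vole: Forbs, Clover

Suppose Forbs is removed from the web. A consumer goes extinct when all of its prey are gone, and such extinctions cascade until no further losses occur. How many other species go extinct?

3

Remove Forbs.
Round 1: Cottontail (all prey gone), Pocket Gopher (all prey gone) → extinct.
Round 2: Burrowing Owl (all prey gone) → extinct.
No further losses. Total secondary extinctions: 3.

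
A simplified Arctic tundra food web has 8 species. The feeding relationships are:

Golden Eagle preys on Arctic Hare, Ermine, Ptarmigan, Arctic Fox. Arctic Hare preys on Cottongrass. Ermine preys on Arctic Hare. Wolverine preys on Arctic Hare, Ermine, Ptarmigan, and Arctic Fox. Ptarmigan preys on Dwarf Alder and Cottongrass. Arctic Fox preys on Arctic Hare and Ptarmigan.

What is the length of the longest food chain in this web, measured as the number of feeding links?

3 links

One longest chain: Cottongrass → Arctic Hare → Ermine → Golden Eagle.
It has 4 species and 3 links.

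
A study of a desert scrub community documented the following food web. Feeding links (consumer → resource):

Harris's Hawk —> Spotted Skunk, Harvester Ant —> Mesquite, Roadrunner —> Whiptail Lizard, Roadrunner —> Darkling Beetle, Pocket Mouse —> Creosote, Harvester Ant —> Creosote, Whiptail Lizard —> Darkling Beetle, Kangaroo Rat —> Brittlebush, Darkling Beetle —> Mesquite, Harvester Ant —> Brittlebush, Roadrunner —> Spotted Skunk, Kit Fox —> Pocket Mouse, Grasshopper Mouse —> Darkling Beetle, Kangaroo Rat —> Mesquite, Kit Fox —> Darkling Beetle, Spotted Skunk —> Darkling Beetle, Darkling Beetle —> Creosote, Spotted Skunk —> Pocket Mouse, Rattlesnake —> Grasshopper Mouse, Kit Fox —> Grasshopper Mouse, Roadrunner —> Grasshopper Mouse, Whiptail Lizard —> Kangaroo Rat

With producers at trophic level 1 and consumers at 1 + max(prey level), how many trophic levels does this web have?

4

Producers (level 1): Mesquite, Brittlebush, Creosote.
Mesquite → Darkling Beetle → Whiptail Lizard → Roadrunner gives Roadrunner level 4.
No species has a prey at level 4, so no species reaches level 5.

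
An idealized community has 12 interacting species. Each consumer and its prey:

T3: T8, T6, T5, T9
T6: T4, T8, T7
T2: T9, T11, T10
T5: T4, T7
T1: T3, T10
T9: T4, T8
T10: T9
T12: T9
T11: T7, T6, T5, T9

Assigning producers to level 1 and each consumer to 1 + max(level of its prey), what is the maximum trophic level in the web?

4

Producers (level 1): T4, T8, T7.
T4 → T9 → T10 → T2 gives T2 level 4.
No species has a prey at level 4, so no species reaches level 5.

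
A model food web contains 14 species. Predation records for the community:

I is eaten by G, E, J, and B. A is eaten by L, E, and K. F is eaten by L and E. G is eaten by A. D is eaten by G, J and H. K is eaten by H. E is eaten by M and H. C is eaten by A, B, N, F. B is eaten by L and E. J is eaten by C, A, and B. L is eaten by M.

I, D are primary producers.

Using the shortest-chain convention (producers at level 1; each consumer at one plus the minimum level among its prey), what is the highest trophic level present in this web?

Producers (level 1): I, D.
Following each consumer down to its lowest-level prey: I → J → C → F (levels 1 through 4).
All prey of F (C 3) are at level 3 or above, so F is at level 1 + 3 = 4.
Every consumer has at least one prey at level 3 or below, so none exceeds level 4.

4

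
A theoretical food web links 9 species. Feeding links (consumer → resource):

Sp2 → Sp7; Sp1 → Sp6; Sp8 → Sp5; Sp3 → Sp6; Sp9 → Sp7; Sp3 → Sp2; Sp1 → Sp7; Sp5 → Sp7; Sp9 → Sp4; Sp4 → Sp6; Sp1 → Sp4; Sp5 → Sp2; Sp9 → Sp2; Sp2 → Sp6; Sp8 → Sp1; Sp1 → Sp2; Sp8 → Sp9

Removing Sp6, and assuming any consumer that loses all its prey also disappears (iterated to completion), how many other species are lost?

Remove Sp6.
Round 1: Sp4 (all prey gone) → extinct.
No further losses. Total secondary extinctions: 1.

1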